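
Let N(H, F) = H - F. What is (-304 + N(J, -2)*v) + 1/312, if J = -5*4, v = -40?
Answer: 129793/312 ≈ 416.00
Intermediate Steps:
J = -20
(-304 + N(J, -2)*v) + 1/312 = (-304 + (-20 - 1*(-2))*(-40)) + 1/312 = (-304 + (-20 + 2)*(-40)) + 1/312 = (-304 - 18*(-40)) + 1/312 = (-304 + 720) + 1/312 = 416 + 1/312 = 129793/312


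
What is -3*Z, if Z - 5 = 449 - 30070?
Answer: 88848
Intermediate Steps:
Z = -29616 (Z = 5 + (449 - 30070) = 5 - 29621 = -29616)
-3*Z = -3*(-29616) = 88848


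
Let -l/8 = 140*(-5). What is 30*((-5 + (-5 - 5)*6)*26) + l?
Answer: -45100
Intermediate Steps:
l = 5600 (l = -1120*(-5) = -8*(-700) = 5600)
30*((-5 + (-5 - 5)*6)*26) + l = 30*((-5 + (-5 - 5)*6)*26) + 5600 = 30*((-5 - 10*6)*26) + 5600 = 30*((-5 - 60)*26) + 5600 = 30*(-65*26) + 5600 = 30*(-1690) + 5600 = -50700 + 5600 = -45100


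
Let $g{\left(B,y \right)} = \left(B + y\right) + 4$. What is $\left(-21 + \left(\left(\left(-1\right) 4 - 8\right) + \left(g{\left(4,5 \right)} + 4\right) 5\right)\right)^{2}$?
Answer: $2704$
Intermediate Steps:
$g{\left(B,y \right)} = 4 + B + y$
$\left(-21 + \left(\left(\left(-1\right) 4 - 8\right) + \left(g{\left(4,5 \right)} + 4\right) 5\right)\right)^{2} = \left(-21 + \left(\left(\left(-1\right) 4 - 8\right) + \left(\left(4 + 4 + 5\right) + 4\right) 5\right)\right)^{2} = \left(-21 + \left(\left(-4 - 8\right) + \left(13 + 4\right) 5\right)\right)^{2} = \left(-21 + \left(-12 + 17 \cdot 5\right)\right)^{2} = \left(-21 + \left(-12 + 85\right)\right)^{2} = \left(-21 + 73\right)^{2} = 52^{2} = 2704$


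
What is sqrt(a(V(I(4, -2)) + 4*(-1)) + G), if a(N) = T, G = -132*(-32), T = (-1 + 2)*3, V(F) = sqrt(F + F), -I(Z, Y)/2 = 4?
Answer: sqrt(4227) ≈ 65.015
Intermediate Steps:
I(Z, Y) = -8 (I(Z, Y) = -2*4 = -8)
V(F) = sqrt(2)*sqrt(F) (V(F) = sqrt(2*F) = sqrt(2)*sqrt(F))
T = 3 (T = 1*3 = 3)
G = 4224
a(N) = 3
sqrt(a(V(I(4, -2)) + 4*(-1)) + G) = sqrt(3 + 4224) = sqrt(4227)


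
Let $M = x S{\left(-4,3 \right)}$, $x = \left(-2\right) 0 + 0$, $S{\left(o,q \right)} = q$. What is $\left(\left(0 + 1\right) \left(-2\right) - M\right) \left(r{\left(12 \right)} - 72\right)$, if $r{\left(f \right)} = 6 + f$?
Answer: $108$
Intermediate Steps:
$x = 0$ ($x = 0 + 0 = 0$)
$M = 0$ ($M = 0 \cdot 3 = 0$)
$\left(\left(0 + 1\right) \left(-2\right) - M\right) \left(r{\left(12 \right)} - 72\right) = \left(\left(0 + 1\right) \left(-2\right) - 0\right) \left(\left(6 + 12\right) - 72\right) = \left(1 \left(-2\right) + 0\right) \left(18 - 72\right) = \left(-2 + 0\right) \left(-54\right) = \left(-2\right) \left(-54\right) = 108$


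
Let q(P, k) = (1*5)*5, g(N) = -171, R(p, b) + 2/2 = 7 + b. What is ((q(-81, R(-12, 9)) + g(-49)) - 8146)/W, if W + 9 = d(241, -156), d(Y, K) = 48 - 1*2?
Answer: -8292/37 ≈ -224.11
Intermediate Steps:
R(p, b) = 6 + b (R(p, b) = -1 + (7 + b) = 6 + b)
d(Y, K) = 46 (d(Y, K) = 48 - 2 = 46)
W = 37 (W = -9 + 46 = 37)
q(P, k) = 25 (q(P, k) = 5*5 = 25)
((q(-81, R(-12, 9)) + g(-49)) - 8146)/W = ((25 - 171) - 8146)/37 = (-146 - 8146)*(1/37) = -8292*1/37 = -8292/37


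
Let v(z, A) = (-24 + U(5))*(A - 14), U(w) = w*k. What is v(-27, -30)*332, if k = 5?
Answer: -14608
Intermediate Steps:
U(w) = 5*w (U(w) = w*5 = 5*w)
v(z, A) = -14 + A (v(z, A) = (-24 + 5*5)*(A - 14) = (-24 + 25)*(-14 + A) = 1*(-14 + A) = -14 + A)
v(-27, -30)*332 = (-14 - 30)*332 = -44*332 = -14608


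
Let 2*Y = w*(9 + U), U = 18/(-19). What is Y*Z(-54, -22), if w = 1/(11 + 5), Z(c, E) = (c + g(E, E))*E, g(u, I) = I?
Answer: 1683/4 ≈ 420.75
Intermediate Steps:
Z(c, E) = E*(E + c) (Z(c, E) = (c + E)*E = (E + c)*E = E*(E + c))
U = -18/19 (U = 18*(-1/19) = -18/19 ≈ -0.94737)
w = 1/16 ≈ 0.062500
Y = 153/608 (Y = ((9 - 18/19)/16)/2 = ((1/16)*(153/19))/2 = (½)*(153/304) = 153/608 ≈ 0.25164)
Y*Z(-54, -22) = 153*(-22*(-22 - 54))/608 = 153*(-22*(-76))/608 = (153/608)*1672 = 1683/4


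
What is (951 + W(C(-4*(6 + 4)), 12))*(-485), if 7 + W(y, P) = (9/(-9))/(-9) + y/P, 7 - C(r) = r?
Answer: -16552565/36 ≈ -4.5979e+5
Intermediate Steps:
C(r) = 7 - r
W(y, P) = -62/9 + y/P (W(y, P) = -7 + ((9/(-9))/(-9) + y/P) = -7 + ((9*(-1/9))*(-1/9) + y/P) = -7 + (-1*(-1/9) + y/P) = -7 + (1/9 + y/P) = -62/9 + y/P)
(951 + W(C(-4*(6 + 4)), 12))*(-485) = (951 + (-62/9 + (7 - (-4)*(6 + 4))/12))*(-485) = (951 + (-62/9 + (7 - (-4)*10)*(1/12)))*(-485) = (951 + (-62/9 + (7 - 1*(-40))*(1/12)))*(-485) = (951 + (-62/9 + (7 + 40)*(1/12)))*(-485) = (951 + (-62/9 + 47*(1/12)))*(-485) = (951 + (-62/9 + 47/12))*(-485) = (951 - 107/36)*(-485) = (34129/36)*(-485) = -16552565/36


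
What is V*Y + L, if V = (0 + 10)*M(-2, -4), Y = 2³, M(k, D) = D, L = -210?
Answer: -530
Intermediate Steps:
Y = 8
V = -40 (V = (0 + 10)*(-4) = 10*(-4) = -40)
V*Y + L = -40*8 - 210 = -320 - 210 = -530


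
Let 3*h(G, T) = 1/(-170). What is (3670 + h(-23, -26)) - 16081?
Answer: -6329611/510 ≈ -12411.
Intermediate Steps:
h(G, T) = -1/510 (h(G, T) = (⅓)/(-170) = (⅓)*(-1/170) = -1/510)
(3670 + h(-23, -26)) - 16081 = (3670 - 1/510) - 16081 = 1871699/510 - 16081 = -6329611/510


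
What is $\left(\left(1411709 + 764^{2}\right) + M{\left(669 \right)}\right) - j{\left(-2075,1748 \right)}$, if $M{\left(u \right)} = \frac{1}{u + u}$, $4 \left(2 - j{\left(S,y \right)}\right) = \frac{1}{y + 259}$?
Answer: $\frac{16019095291}{8028} \approx 1.9954 \cdot 10^{6}$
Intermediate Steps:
$j{\left(S,y \right)} = 2 - \frac{1}{4 \left(259 + y\right)}$ ($j{\left(S,y \right)} = 2 - \frac{1}{4 \left(y + 259\right)} = 2 - \frac{1}{4 \left(259 + y\right)}$)
$M{\left(u \right)} = \frac{1}{2 u}$
$\left(\left(1411709 + 764^{2}\right) + M{\left(669 \right)}\right) - j{\left(-2075,1748 \right)} = \left(\left(1411709 + 764^{2}\right) + \frac{1}{2 \cdot 669}\right) - \frac{2071 + 8 \cdot 1748}{4 \left(259 + 1748\right)} = \left(\left(1411709 + 583696\right) + \frac{1}{2} \cdot \frac{1}{669}\right) - \frac{2071 + 13984}{4 \cdot 2007} = \left(1995405 + \frac{1}{1338}\right) - \frac{1}{4} \cdot \frac{1}{2007} \cdot 16055 = \frac{2669851891}{1338} - \frac{16055}{8028} = \frac{16019095291}{8028}$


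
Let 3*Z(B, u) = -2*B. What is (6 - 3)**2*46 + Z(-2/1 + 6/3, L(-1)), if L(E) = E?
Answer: 414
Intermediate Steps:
Z(B, u) = -2*B/3 (Z(B, u) = (-2*B)/3 = -2*B/3)
(6 - 3)**2*46 + Z(-2/1 + 6/3, L(-1)) = (6 - 3)**2*46 - 2*(-2/1 + 6/3)/3 = 3**2*46 - 2*(-2*1 + 6*(1/3))/3 = 9*46 - 2*(-2 + 2)/3 = 414 - 2/3*0 = 414 + 0 = 414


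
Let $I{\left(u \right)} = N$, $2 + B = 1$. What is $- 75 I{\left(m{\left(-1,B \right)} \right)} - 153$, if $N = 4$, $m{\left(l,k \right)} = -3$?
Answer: $-453$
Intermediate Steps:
$B = -1$ ($B = -2 + 1 = -1$)
$I{\left(u \right)} = 4$
$- 75 I{\left(m{\left(-1,B \right)} \right)} - 153 = \left(-75\right) 4 - 153 = -300 - 153 = -453$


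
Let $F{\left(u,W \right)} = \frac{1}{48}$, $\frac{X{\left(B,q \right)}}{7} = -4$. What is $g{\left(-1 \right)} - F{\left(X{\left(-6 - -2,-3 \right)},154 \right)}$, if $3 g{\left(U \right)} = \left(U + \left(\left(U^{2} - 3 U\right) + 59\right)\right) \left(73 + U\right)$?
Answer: $\frac{71423}{48} \approx 1488.0$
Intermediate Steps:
$X{\left(B,q \right)} = -28$ ($X{\left(B,q \right)} = 7 \left(-4\right) = -28$)
$g{\left(U \right)} = \frac{\left(73 + U\right) \left(59 + U^{2} - 2 U\right)}{3}$ ($g{\left(U \right)} = \frac{\left(U + \left(\left(U^{2} - 3 U\right) + 59\right)\right) \left(73 + U\right)}{3} = \frac{\left(U + \left(59 + U^{2} - 3 U\right)\right) \left(73 + U\right)}{3} = \frac{\left(59 + U^{2} - 2 U\right) \left(73 + U\right)}{3} = \frac{\left(73 + U\right) \left(59 + U^{2} - 2 U\right)}{3}$)
$F{\left(u,W \right)} = \frac{1}{48}$
$g{\left(-1 \right)} - F{\left(X{\left(-6 - -2,-3 \right)},154 \right)} = \left(\frac{4307}{3} - -29 + \frac{\left(-1\right)^{3}}{3} + \frac{71 \left(-1\right)^{2}}{3}\right) - \frac{1}{48} = \left(\frac{4307}{3} + 29 + \frac{1}{3} \left(-1\right) + \frac{71}{3} \cdot 1\right) - \frac{1}{48} = \left(\frac{4307}{3} + 29 - \frac{1}{3} + \frac{71}{3}\right) - \frac{1}{48} = 1488 - \frac{1}{48} = \frac{71423}{48}$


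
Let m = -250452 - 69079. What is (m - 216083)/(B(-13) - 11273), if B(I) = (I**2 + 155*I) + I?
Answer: 267807/6566 ≈ 40.787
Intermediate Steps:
B(I) = I**2 + 156*I
m = -319531
(m - 216083)/(B(-13) - 11273) = (-319531 - 216083)/(-13*(156 - 13) - 11273) = -535614/(-13*143 - 11273) = -535614/(-1859 - 11273) = -535614/(-13132) = -535614*(-1/13132) = 267807/6566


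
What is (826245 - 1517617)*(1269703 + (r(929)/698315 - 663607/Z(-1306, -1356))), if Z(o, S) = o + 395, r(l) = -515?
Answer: -111753919141153864564/127232993 ≈ -8.7834e+11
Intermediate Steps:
Z(o, S) = 395 + o
(826245 - 1517617)*(1269703 + (r(929)/698315 - 663607/Z(-1306, -1356))) = (826245 - 1517617)*(1269703 + (-515/698315 - 663607/(395 - 1306))) = -691372*(1269703 + (-515*1/698315 - 663607/(-911))) = -691372*(1269703 + (-103/139663 - 663607*(-1/911))) = -691372*(1269703 + (-103/139663 + 663607/911)) = -691372*(1269703 + 92681250608/127232993) = -691372*161640794161687/127232993 = -111753919141153864564/127232993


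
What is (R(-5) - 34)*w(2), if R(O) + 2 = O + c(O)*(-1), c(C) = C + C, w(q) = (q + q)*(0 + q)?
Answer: -248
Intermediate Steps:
w(q) = 2*q² (w(q) = (2*q)*q = 2*q²)
c(C) = 2*C
R(O) = -2 - O (R(O) = -2 + (O + (2*O)*(-1)) = -2 + (O - 2*O) = -2 - O)
(R(-5) - 34)*w(2) = ((-2 - 1*(-5)) - 34)*(2*2²) = ((-2 + 5) - 34)*(2*4) = (3 - 34)*8 = -31*8 = -248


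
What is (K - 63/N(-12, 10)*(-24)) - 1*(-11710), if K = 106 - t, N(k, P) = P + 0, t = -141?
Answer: 60541/5 ≈ 12108.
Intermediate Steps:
N(k, P) = P
K = 247 (K = 106 - 1*(-141) = 106 + 141 = 247)
(K - 63/N(-12, 10)*(-24)) - 1*(-11710) = (247 - 63/10*(-24)) - 1*(-11710) = (247 - 63*1/10*(-24)) + 11710 = (247 - 63/10*(-24)) + 11710 = (247 + 756/5) + 11710 = 1991/5 + 11710 = 60541/5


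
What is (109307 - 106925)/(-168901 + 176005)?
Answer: 397/1184 ≈ 0.33530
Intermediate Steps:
(109307 - 106925)/(-168901 + 176005) = 2382/7104 = 2382*(1/7104) = 397/1184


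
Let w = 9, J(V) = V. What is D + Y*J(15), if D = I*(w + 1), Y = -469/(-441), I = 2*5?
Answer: 2435/21 ≈ 115.95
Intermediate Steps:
I = 10
Y = 67/63 (Y = -469*(-1/441) = 67/63 ≈ 1.0635)
D = 100 (D = 10*(9 + 1) = 10*10 = 100)
D + Y*J(15) = 100 + (67/63)*15 = 100 + 335/21 = 2435/21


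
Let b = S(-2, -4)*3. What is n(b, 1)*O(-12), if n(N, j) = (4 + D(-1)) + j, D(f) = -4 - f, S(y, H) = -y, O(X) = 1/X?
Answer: -1/6 ≈ -0.16667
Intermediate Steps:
b = 6 (b = -1*(-2)*3 = 2*3 = 6)
n(N, j) = 1 + j (n(N, j) = (4 + (-4 - 1*(-1))) + j = (4 + (-4 + 1)) + j = (4 - 3) + j = 1 + j)
n(b, 1)*O(-12) = (1 + 1)/(-12) = 2*(-1/12) = -1/6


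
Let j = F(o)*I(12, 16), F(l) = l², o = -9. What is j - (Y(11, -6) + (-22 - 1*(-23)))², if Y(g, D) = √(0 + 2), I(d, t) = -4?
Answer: -327 - 2*√2 ≈ -329.83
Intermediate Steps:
Y(g, D) = √2
j = -324 (j = (-9)²*(-4) = 81*(-4) = -324)
j - (Y(11, -6) + (-22 - 1*(-23)))² = -324 - (√2 + (-22 - 1*(-23)))² = -324 - (√2 + (-22 + 23))² = -324 - (√2 + 1)² = -324 - (1 + √2)²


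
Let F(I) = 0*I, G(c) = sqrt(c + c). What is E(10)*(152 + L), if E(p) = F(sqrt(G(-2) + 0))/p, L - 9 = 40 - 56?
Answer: 0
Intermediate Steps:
L = -7 (L = 9 + (40 - 56) = 9 - 16 = -7)
G(c) = sqrt(2)*sqrt(c) (G(c) = sqrt(2*c) = sqrt(2)*sqrt(c))
F(I) = 0
E(p) = 0 (E(p) = 0/p = 0)
E(10)*(152 + L) = 0*(152 - 7) = 0*145 = 0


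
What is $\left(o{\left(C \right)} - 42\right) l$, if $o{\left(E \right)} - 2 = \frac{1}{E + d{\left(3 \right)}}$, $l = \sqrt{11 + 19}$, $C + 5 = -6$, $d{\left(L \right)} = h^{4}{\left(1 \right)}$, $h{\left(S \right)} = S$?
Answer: $- \frac{401 \sqrt{30}}{10} \approx -219.64$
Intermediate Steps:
$d{\left(L \right)} = 1$ ($d{\left(L \right)} = 1^{4} = 1$)
$C = -11$ ($C = -5 - 6 = -11$)
$l = \sqrt{30} \approx 5.4772$
$o{\left(E \right)} = 2 + \frac{1}{1 + E}$ ($o{\left(E \right)} = 2 + \frac{1}{E + 1} = 2 + \frac{1}{1 + E}$)
$\left(o{\left(C \right)} - 42\right) l = \left(\frac{3 + 2 \left(-11\right)}{1 - 11} - 42\right) \sqrt{30} = \left(\frac{3 - 22}{-10} - 42\right) \sqrt{30} = \left(\left(- \frac{1}{10}\right) \left(-19\right) - 42\right) \sqrt{30} = \left(\frac{19}{10} - 42\right) \sqrt{30} = - \frac{401 \sqrt{30}}{10}$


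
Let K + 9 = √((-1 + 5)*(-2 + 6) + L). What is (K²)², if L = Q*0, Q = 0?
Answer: 625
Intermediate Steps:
L = 0 (L = 0*0 = 0)
K = -5 (K = -9 + √((-1 + 5)*(-2 + 6) + 0) = -9 + √(4*4 + 0) = -9 + √(16 + 0) = -9 + √16 = -9 + 4 = -5)
(K²)² = ((-5)²)² = 25² = 625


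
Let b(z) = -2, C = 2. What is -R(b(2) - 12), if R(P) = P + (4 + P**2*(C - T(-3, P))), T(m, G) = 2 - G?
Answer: 2754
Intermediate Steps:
R(P) = 4 + P + P**3 (R(P) = P + (4 + P**2*(2 - (2 - P))) = P + (4 + P**2*(2 + (-2 + P))) = P + (4 + P**2*P) = P + (4 + P**3) = 4 + P + P**3)
-R(b(2) - 12) = -(4 + (-2 - 12) + (-2 - 12)**3) = -(4 - 14 + (-14)**3) = -(4 - 14 - 2744) = -1*(-2754) = 2754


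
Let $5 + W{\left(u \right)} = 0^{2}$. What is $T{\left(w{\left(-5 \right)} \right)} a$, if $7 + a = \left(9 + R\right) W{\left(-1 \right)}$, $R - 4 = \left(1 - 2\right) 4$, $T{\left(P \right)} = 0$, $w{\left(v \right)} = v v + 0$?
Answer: $0$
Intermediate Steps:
$W{\left(u \right)} = -5$ ($W{\left(u \right)} = -5 + 0^{2} = -5 + 0 = -5$)
$w{\left(v \right)} = v^{2}$ ($w{\left(v \right)} = v^{2} + 0 = v^{2}$)
$R = 0$ ($R = 4 + \left(1 - 2\right) 4 = 4 - 4 = 0$)
$a = -52$ ($a = -7 + \left(9 + 0\right) \left(-5\right) = -7 + 9 \left(-5\right) = -7 - 45 = -52$)
$T{\left(w{\left(-5 \right)} \right)} a = 0 \left(-52\right) = 0$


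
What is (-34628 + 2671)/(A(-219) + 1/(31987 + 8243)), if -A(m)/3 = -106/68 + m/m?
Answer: -10927855935/573286 ≈ -19062.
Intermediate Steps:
A(m) = 57/34 (A(m) = -3*(-106/68 + m/m) = -3*(-106*1/68 + 1) = -3*(-53/34 + 1) = -3*(-19/34) = 57/34)
(-34628 + 2671)/(A(-219) + 1/(31987 + 8243)) = (-34628 + 2671)/(57/34 + 1/(31987 + 8243)) = -31957/(57/34 + 1/40230) = -31957/573286/341955 = -31957*341955/573286 = -10927855935/573286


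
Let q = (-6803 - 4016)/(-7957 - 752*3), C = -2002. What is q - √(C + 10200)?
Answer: 10819/10213 - √8198 ≈ -89.484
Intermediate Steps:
q = 10819/10213 (q = -10819/(-7957 - 2256) = -10819/(-10213) = -10819*(-1/10213) = 10819/10213 ≈ 1.0593)
q - √(C + 10200) = 10819/10213 - √(-2002 + 10200) = 10819/10213 - √8198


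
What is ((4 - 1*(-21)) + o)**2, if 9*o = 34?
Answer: 67081/81 ≈ 828.16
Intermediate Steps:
o = 34/9 (o = (1/9)*34 = 34/9 ≈ 3.7778)
((4 - 1*(-21)) + o)**2 = ((4 - 1*(-21)) + 34/9)**2 = ((4 + 21) + 34/9)**2 = (25 + 34/9)**2 = (259/9)**2 = 67081/81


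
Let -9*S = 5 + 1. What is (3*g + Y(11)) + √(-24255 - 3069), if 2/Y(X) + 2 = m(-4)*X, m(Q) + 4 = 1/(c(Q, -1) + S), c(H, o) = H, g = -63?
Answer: -127981/677 + 6*I*√759 ≈ -189.04 + 165.3*I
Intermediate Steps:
S = -⅔ (S = -(5 + 1)/9 = -⅑*6 = -⅔ ≈ -0.66667)
m(Q) = -4 + 1/(-⅔ + Q) (m(Q) = -4 + 1/(Q - ⅔) = -4 + 1/(-⅔ + Q))
Y(X) = 2/(-2 - 59*X/14) (Y(X) = 2/(-2 + ((11 - 12*(-4))/(-2 + 3*(-4)))*X) = 2/(-2 + ((11 + 48)/(-2 - 12))*X) = 2/(-2 + (59/(-14))*X) = 2/(-2 + (-1/14*59)*X) = 2/(-2 - 59*X/14))
(3*g + Y(11)) + √(-24255 - 3069) = (3*(-63) - 28/(28 + 59*11)) + √(-24255 - 3069) = (-189 - 28/(28 + 649)) + √(-27324) = (-189 - 28/677) + 6*I*√759 = -127981/677 + 6*I*√759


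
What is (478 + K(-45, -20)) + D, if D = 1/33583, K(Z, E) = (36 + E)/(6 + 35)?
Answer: 658697003/1376903 ≈ 478.39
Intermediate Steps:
K(Z, E) = 36/41 + E/41 (K(Z, E) = (36 + E)/41 = (36 + E)*(1/41) = 36/41 + E/41)
D = 1/33583 ≈ 2.9777e-5
(478 + K(-45, -20)) + D = (478 + (36/41 + (1/41)*(-20))) + 1/33583 = (478 + (36/41 - 20/41)) + 1/33583 = (478 + 16/41) + 1/33583 = 19614/41 + 1/33583 = 658697003/1376903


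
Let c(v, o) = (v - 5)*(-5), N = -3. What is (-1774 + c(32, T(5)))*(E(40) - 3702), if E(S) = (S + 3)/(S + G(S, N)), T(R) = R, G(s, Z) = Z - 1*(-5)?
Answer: 296736869/42 ≈ 7.0652e+6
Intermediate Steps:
G(s, Z) = 5 + Z (G(s, Z) = Z + 5 = 5 + Z)
c(v, o) = 25 - 5*v (c(v, o) = (-5 + v)*(-5) = 25 - 5*v)
E(S) = (3 + S)/(2 + S) (E(S) = (S + 3)/(S + (5 - 3)) = (3 + S)/(S + 2) = (3 + S)/(2 + S))
(-1774 + c(32, T(5)))*(E(40) - 3702) = (-1774 + (25 - 5*32))*((3 + 40)/(2 + 40) - 3702) = (-1774 + (25 - 160))*(43/42 - 3702) = (-1774 - 135)*((1/42)*43 - 3702) = -1909*(43/42 - 3702) = -1909*(-155441/42) = 296736869/42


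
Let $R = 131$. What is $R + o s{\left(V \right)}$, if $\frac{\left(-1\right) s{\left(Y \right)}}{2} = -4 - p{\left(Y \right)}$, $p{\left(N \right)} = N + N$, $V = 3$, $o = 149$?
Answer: $3111$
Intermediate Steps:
$p{\left(N \right)} = 2 N$
$s{\left(Y \right)} = 8 + 4 Y$ ($s{\left(Y \right)} = - 2 \left(-4 - 2 Y\right) = 8 + 4 Y$)
$R + o s{\left(V \right)} = 131 + 149 \left(8 + 4 \cdot 3\right) = 131 + 149 \left(8 + 12\right) = 131 + 149 \cdot 20 = 131 + 2980 = 3111$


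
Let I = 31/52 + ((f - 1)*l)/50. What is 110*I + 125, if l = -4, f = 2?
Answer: 23631/130 ≈ 181.78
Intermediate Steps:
I = 671/1300 (I = 31/52 + ((2 - 1)*(-4))/50 = 31*(1/52) + (1*(-4))*(1/50) = 31/52 - 4*1/50 = 31/52 - 2/25 = 671/1300 ≈ 0.51615)
110*I + 125 = 110*(671/1300) + 125 = 7381/130 + 125 = 23631/130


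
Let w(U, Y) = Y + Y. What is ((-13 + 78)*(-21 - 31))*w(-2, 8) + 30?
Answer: -54050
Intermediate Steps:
w(U, Y) = 2*Y
((-13 + 78)*(-21 - 31))*w(-2, 8) + 30 = ((-13 + 78)*(-21 - 31))*(2*8) + 30 = (65*(-52))*16 + 30 = -3380*16 + 30 = -54080 + 30 = -54050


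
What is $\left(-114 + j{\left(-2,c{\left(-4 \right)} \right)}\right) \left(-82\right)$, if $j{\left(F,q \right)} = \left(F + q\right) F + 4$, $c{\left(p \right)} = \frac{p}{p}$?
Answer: $8856$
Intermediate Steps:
$c{\left(p \right)} = 1$
$j{\left(F,q \right)} = 4 + F \left(F + q\right)$ ($j{\left(F,q \right)} = F \left(F + q\right) + 4 = 4 + F \left(F + q\right)$)
$\left(-114 + j{\left(-2,c{\left(-4 \right)} \right)}\right) \left(-82\right) = \left(-114 + \left(4 + \left(-2\right)^{2} - 2\right)\right) \left(-82\right) = \left(-114 + \left(4 + 4 - 2\right)\right) \left(-82\right) = \left(-114 + 6\right) \left(-82\right) = \left(-108\right) \left(-82\right) = 8856$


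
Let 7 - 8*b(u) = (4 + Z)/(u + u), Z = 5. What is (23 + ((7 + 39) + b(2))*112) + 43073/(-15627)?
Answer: 163731695/31254 ≈ 5238.7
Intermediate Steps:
b(u) = 7/8 - 9/(16*u) (b(u) = 7/8 - (4 + 5)/(8*(u + u)) = 7/8 - 9/(8*(2*u)) = 7/8 - 9*1/(2*u)/8 = 7/8 - 9/(16*u))
(23 + ((7 + 39) + b(2))*112) + 43073/(-15627) = (23 + ((7 + 39) + (1/16)*(-9 + 14*2)/2)*112) + 43073/(-15627) = (23 + (46 + (1/16)*(½)*(-9 + 28))*112) + 43073*(-1/15627) = (23 + (46 + (1/16)*(½)*19)*112) - 43073/15627 = (23 + (46 + 19/32)*112) - 43073/15627 = (23 + (1491/32)*112) - 43073/15627 = (23 + 10437/2) - 43073/15627 = 10483/2 - 43073/15627 = 163731695/31254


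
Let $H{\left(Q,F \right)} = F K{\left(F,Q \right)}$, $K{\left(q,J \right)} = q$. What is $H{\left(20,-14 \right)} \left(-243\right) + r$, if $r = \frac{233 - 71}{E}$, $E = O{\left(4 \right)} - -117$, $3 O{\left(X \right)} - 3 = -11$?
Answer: $- \frac{16335918}{343} \approx -47627.0$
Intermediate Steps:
$O{\left(X \right)} = - \frac{8}{3}$ ($O{\left(X \right)} = 1 + \frac{1}{3} \left(-11\right) = 1 - \frac{11}{3} = - \frac{8}{3}$)
$E = \frac{343}{3}$ ($E = - \frac{8}{3} - -117 = - \frac{8}{3} + 117 = \frac{343}{3} \approx 114.33$)
$r = \frac{486}{343}$ ($r = \frac{233 - 71}{\frac{343}{3}} = \left(233 - 71\right) \frac{3}{343} = 162 \cdot \frac{3}{343} = \frac{486}{343} \approx 1.4169$)
$H{\left(Q,F \right)} = F^{2}$ ($H{\left(Q,F \right)} = F F = F^{2}$)
$H{\left(20,-14 \right)} \left(-243\right) + r = \left(-14\right)^{2} \left(-243\right) + \frac{486}{343} = 196 \left(-243\right) + \frac{486}{343} = -47628 + \frac{486}{343} = - \frac{16335918}{343}$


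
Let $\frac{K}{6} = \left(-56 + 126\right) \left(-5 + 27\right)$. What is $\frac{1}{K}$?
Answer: $\frac{1}{9240} \approx 0.00010823$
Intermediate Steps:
$K = 9240$ ($K = 6 \left(-56 + 126\right) \left(-5 + 27\right) = 6 \cdot 70 \cdot 22 = 6 \cdot 1540 = 9240$)
$\frac{1}{K} = \frac{1}{9240}$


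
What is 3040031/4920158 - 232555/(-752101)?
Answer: 3430617698821/3700455751958 ≈ 0.92708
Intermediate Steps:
3040031/4920158 - 232555/(-752101) = 3040031*(1/4920158) - 232555*(-1/752101) = 3040031/4920158 + 232555/752101 = 3430617698821/3700455751958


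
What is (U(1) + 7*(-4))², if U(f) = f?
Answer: 729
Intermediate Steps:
(U(1) + 7*(-4))² = (1 + 7*(-4))² = (1 - 28)² = (-27)² = 729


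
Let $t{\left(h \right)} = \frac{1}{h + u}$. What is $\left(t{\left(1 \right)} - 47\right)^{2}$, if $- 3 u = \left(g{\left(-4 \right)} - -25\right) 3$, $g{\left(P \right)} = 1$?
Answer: $\frac{1382976}{625} \approx 2212.8$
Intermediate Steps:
$u = -26$ ($u = - \frac{\left(1 - -25\right) 3}{3} = - \frac{\left(1 + 25\right) 3}{3} = - \frac{26 \cdot 3}{3} = \left(- \frac{1}{3}\right) 78 = -26$)
$t{\left(h \right)} = \frac{1}{-26 + h}$ ($t{\left(h \right)} = \frac{1}{h - 26} = \frac{1}{-26 + h}$)
$\left(t{\left(1 \right)} - 47\right)^{2} = \left(\frac{1}{-26 + 1} - 47\right)^{2} = \left(\frac{1}{-25} - 47\right)^{2} = \left(- \frac{1}{25} - 47\right)^{2} = \left(- \frac{1176}{25}\right)^{2} = \frac{1382976}{625}$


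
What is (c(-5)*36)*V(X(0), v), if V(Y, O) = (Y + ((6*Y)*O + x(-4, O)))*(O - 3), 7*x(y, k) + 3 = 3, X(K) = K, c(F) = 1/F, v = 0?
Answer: 0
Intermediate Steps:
c(F) = 1/F
x(y, k) = 0 (x(y, k) = -3/7 + (1/7)*3 = -3/7 + 3/7 = 0)
V(Y, O) = (-3 + O)*(Y + 6*O*Y) (V(Y, O) = (Y + ((6*Y)*O + 0))*(O - 3) = (Y + (6*O*Y + 0))*(-3 + O) = (Y + 6*O*Y)*(-3 + O) = (-3 + O)*(Y + 6*O*Y))
(c(-5)*36)*V(X(0), v) = (36/(-5))*(0*(-3 - 17*0 + 6*0**2)) = (-1/5*36)*(0*(-3 + 0 + 6*0)) = -0*(-3 + 0 + 0) = -0*(-3) = -36/5*0 = 0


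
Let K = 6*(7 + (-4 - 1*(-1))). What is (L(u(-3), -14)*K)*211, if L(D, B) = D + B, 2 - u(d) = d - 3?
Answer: -30384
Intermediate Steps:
u(d) = 5 - d (u(d) = 2 - (d - 3) = 2 - (-3 + d) = 2 + (3 - d) = 5 - d)
K = 24 (K = 6*(7 + (-4 + 1)) = 6*(7 - 3) = 6*4 = 24)
L(D, B) = B + D
(L(u(-3), -14)*K)*211 = ((-14 + (5 - 1*(-3)))*24)*211 = ((-14 + (5 + 3))*24)*211 = ((-14 + 8)*24)*211 = -6*24*211 = -144*211 = -30384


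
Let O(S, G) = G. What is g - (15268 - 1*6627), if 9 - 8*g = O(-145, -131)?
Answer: -17247/2 ≈ -8623.5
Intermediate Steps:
g = 35/2 (g = 9/8 - ⅛*(-131) = 9/8 + 131/8 = 35/2 ≈ 17.500)
g - (15268 - 1*6627) = 35/2 - (15268 - 1*6627) = 35/2 - (15268 - 6627) = 35/2 - 1*8641 = 35/2 - 8641 = -17247/2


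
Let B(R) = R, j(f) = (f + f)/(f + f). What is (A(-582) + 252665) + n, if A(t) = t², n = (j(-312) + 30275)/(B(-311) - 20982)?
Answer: 12592415701/21293 ≈ 5.9139e+5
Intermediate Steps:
j(f) = 1 (j(f) = (2*f)/((2*f)) = (2*f)*(1/(2*f)) = 1)
n = -30276/21293 (n = (1 + 30275)/(-311 - 20982) = 30276/(-21293) = 30276*(-1/21293) = -30276/21293 ≈ -1.4219)
(A(-582) + 252665) + n = ((-582)² + 252665) - 30276/21293 = (338724 + 252665) - 30276/21293 = 591389 - 30276/21293 = 12592415701/21293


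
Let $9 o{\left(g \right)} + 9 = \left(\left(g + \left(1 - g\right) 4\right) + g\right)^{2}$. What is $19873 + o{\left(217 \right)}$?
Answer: $\frac{363748}{9} \approx 40416.0$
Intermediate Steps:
$o{\left(g \right)} = -1 + \frac{\left(4 - 2 g\right)^{2}}{9}$ ($o{\left(g \right)} = -1 + \frac{\left(\left(g + \left(1 - g\right) 4\right) + g\right)^{2}}{9} = -1 + \frac{\left(\left(g - \left(-4 + 4 g\right)\right) + g\right)^{2}}{9} = -1 + \frac{\left(\left(4 - 3 g\right) + g\right)^{2}}{9} = -1 + \frac{\left(4 - 2 g\right)^{2}}{9}$)
$19873 + o{\left(217 \right)} = 19873 - \left(1 - \frac{4 \left(-2 + 217\right)^{2}}{9}\right) = 19873 - \left(1 - \frac{4 \cdot 215^{2}}{9}\right) = 19873 + \left(-1 + \frac{4}{9} \cdot 46225\right) = 19873 + \left(-1 + \frac{184900}{9}\right) = 19873 + \frac{184891}{9} = \frac{363748}{9}$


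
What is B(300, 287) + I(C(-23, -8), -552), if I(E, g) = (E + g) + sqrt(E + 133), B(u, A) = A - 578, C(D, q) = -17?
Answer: -860 + 2*sqrt(29) ≈ -849.23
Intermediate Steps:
B(u, A) = -578 + A
I(E, g) = E + g + sqrt(133 + E) (I(E, g) = (E + g) + sqrt(133 + E) = E + g + sqrt(133 + E))
B(300, 287) + I(C(-23, -8), -552) = (-578 + 287) + (-17 - 552 + sqrt(133 - 17)) = -291 + (-17 - 552 + sqrt(116)) = -291 + (-17 - 552 + 2*sqrt(29)) = -291 + (-569 + 2*sqrt(29)) = -860 + 2*sqrt(29)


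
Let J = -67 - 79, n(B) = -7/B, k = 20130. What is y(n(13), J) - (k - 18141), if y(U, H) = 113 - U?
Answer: -24381/13 ≈ -1875.5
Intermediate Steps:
J = -146
y(n(13), J) - (k - 18141) = (113 - (-7)/13) - (20130 - 18141) = (113 - (-7)/13) - 1*1989 = (113 - 1*(-7/13)) - 1989 = (113 + 7/13) - 1989 = 1476/13 - 1989 = -24381/13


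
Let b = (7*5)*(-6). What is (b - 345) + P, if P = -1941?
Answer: -2496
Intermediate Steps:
b = -210 (b = 35*(-6) = -210)
(b - 345) + P = (-210 - 345) - 1941 = -555 - 1941 = -2496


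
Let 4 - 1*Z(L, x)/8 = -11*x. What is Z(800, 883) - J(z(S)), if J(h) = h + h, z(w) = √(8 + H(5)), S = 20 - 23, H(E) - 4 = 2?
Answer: 77736 - 2*√14 ≈ 77729.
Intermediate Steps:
H(E) = 6 (H(E) = 4 + 2 = 6)
Z(L, x) = 32 + 88*x (Z(L, x) = 32 - (-88)*x = 32 + 88*x)
S = -3
z(w) = √14 (z(w) = √(8 + 6) = √14)
J(h) = 2*h
Z(800, 883) - J(z(S)) = (32 + 88*883) - 2*√14 = (32 + 77704) - 2*√14 = 77736 - 2*√14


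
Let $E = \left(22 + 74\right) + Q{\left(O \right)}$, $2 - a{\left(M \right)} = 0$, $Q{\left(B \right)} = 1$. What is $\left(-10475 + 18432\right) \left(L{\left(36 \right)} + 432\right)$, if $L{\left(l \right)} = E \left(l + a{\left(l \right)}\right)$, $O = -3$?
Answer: $32766926$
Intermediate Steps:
$a{\left(M \right)} = 2$ ($a{\left(M \right)} = 2 - 0 = 2 + 0 = 2$)
$E = 97$ ($E = \left(22 + 74\right) + 1 = 96 + 1 = 97$)
$L{\left(l \right)} = 194 + 97 l$ ($L{\left(l \right)} = 97 \left(l + 2\right) = 97 \left(2 + l\right) = 194 + 97 l$)
$\left(-10475 + 18432\right) \left(L{\left(36 \right)} + 432\right) = \left(-10475 + 18432\right) \left(\left(194 + 97 \cdot 36\right) + 432\right) = 7957 \left(\left(194 + 3492\right) + 432\right) = 7957 \left(3686 + 432\right) = 7957 \cdot 4118 = 32766926$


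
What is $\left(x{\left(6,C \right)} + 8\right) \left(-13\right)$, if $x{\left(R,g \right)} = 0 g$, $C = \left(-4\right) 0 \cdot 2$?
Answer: $-104$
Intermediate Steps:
$C = 0$ ($C = 0 \cdot 2 = 0$)
$x{\left(R,g \right)} = 0$
$\left(x{\left(6,C \right)} + 8\right) \left(-13\right) = \left(0 + 8\right) \left(-13\right) = 8 \left(-13\right) = -104$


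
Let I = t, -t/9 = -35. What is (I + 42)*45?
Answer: 16065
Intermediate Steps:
t = 315 (t = -9*(-35) = 315)
I = 315
(I + 42)*45 = (315 + 42)*45 = 357*45 = 16065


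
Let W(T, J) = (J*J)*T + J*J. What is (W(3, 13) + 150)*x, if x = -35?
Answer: -28910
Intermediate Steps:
W(T, J) = J² + T*J² (W(T, J) = J²*T + J² = T*J² + J² = J² + T*J²)
(W(3, 13) + 150)*x = (13²*(1 + 3) + 150)*(-35) = (169*4 + 150)*(-35) = (676 + 150)*(-35) = 826*(-35) = -28910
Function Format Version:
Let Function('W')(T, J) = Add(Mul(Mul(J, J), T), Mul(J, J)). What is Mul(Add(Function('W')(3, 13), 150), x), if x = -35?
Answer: -28910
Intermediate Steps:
Function('W')(T, J) = Add(Pow(J, 2), Mul(T, Pow(J, 2))) (Function('W')(T, J) = Add(Mul(Pow(J, 2), T), Pow(J, 2)) = Add(Mul(T, Pow(J, 2)), Pow(J, 2)) = Add(Pow(J, 2), Mul(T, Pow(J, 2))))
Mul(Add(Function('W')(3, 13), 150), x) = Mul(Add(Mul(Pow(13, 2), Add(1, 3)), 150), -35) = Mul(Add(Mul(169, 4), 150), -35) = Mul(Add(676, 150), -35) = Mul(826, -35) = -28910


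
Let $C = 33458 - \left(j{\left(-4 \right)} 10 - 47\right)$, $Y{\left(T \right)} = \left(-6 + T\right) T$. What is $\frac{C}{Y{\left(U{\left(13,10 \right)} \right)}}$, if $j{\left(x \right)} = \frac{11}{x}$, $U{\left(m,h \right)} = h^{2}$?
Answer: $\frac{13413}{3760} \approx 3.5673$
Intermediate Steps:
$Y{\left(T \right)} = T \left(-6 + T\right)$
$C = \frac{67065}{2}$ ($C = 33458 - \left(\frac{11}{-4} \cdot 10 - 47\right) = 33458 - \left(11 \left(- \frac{1}{4}\right) 10 - 47\right) = 33458 - \left(\left(- \frac{11}{4}\right) 10 - 47\right) = 33458 - \left(- \frac{55}{2} - 47\right) = 33458 - - \frac{149}{2} = 33458 + \frac{149}{2} = \frac{67065}{2} \approx 33533.0$)
$\frac{C}{Y{\left(U{\left(13,10 \right)} \right)}} = \frac{67065}{2 \cdot 10^{2} \left(-6 + 10^{2}\right)} = \frac{67065}{2 \cdot 100 \left(-6 + 100\right)} = \frac{67065}{2 \cdot 100 \cdot 94} = \frac{67065}{2 \cdot 9400} = \frac{67065}{2} \cdot \frac{1}{9400} = \frac{13413}{3760}$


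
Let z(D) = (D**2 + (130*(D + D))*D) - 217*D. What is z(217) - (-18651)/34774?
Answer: 425742969011/34774 ≈ 1.2243e+7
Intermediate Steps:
z(D) = -217*D + 261*D**2 (z(D) = (D**2 + (130*(2*D))*D) - 217*D = (D**2 + (260*D)*D) - 217*D = (D**2 + 260*D**2) - 217*D = 261*D**2 - 217*D = -217*D + 261*D**2)
z(217) - (-18651)/34774 = 217*(-217 + 261*217) - (-18651)/34774 = 217*(-217 + 56637) - (-18651)/34774 = 217*56420 - 1*(-18651/34774) = 12243140 + 18651/34774 = 425742969011/34774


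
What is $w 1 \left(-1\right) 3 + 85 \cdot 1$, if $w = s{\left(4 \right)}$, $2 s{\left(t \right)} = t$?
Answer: $79$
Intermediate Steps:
$s{\left(t \right)} = \frac{t}{2}$
$w = 2$ ($w = \frac{1}{2} \cdot 4 = 2$)
$w 1 \left(-1\right) 3 + 85 \cdot 1 = 2 \cdot 1 \left(-1\right) 3 + 85 \cdot 1 = 2 \left(\left(-1\right) 3\right) + 85 = 2 \left(-3\right) + 85 = -6 + 85 = 79$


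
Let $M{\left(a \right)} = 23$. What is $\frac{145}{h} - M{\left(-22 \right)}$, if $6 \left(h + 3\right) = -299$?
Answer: $- \frac{8161}{317} \approx -25.744$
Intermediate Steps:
$h = - \frac{317}{6}$ ($h = -3 + \frac{1}{6} \left(-299\right) = -3 - \frac{299}{6} = - \frac{317}{6} \approx -52.833$)
$\frac{145}{h} - M{\left(-22 \right)} = \frac{145}{- \frac{317}{6}} - 23 = 145 \left(- \frac{6}{317}\right) - 23 = - \frac{870}{317} - 23 = - \frac{8161}{317}$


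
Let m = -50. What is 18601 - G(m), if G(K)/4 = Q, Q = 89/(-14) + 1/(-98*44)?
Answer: 20079291/1078 ≈ 18626.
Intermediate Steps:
Q = -27413/4312 (Q = 89*(-1/14) - 1/98*1/44 = -89/14 - 1/4312 = -27413/4312 ≈ -6.3574)
G(K) = -27413/1078 (G(K) = 4*(-27413/4312) = -27413/1078)
18601 - G(m) = 18601 - 1*(-27413/1078) = 18601 + 27413/1078 = 20079291/1078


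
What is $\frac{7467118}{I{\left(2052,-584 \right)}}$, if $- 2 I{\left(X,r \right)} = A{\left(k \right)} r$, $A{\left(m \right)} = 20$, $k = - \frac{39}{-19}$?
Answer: $\frac{3733559}{2920} \approx 1278.6$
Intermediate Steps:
$k = \frac{39}{19}$ ($k = \left(-39\right) \left(- \frac{1}{19}\right) = \frac{39}{19} \approx 2.0526$)
$I{\left(X,r \right)} = - 10 r$ ($I{\left(X,r \right)} = - \frac{20 r}{2} = - 10 r$)
$\frac{7467118}{I{\left(2052,-584 \right)}} = \frac{7467118}{\left(-10\right) \left(-584\right)} = \frac{7467118}{5840} = 7467118 \cdot \frac{1}{5840} = \frac{3733559}{2920}$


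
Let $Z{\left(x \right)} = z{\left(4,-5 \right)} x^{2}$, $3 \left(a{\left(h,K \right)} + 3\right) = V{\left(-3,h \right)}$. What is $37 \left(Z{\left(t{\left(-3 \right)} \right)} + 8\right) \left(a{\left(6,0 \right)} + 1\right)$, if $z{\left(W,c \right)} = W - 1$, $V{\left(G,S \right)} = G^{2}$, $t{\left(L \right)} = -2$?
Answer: $740$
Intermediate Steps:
$a{\left(h,K \right)} = 0$ ($a{\left(h,K \right)} = -3 + \frac{\left(-3\right)^{2}}{3} = -3 + \frac{1}{3} \cdot 9 = -3 + 3 = 0$)
$z{\left(W,c \right)} = -1 + W$
$Z{\left(x \right)} = 3 x^{2}$ ($Z{\left(x \right)} = \left(-1 + 4\right) x^{2} = 3 x^{2}$)
$37 \left(Z{\left(t{\left(-3 \right)} \right)} + 8\right) \left(a{\left(6,0 \right)} + 1\right) = 37 \left(3 \left(-2\right)^{2} + 8\right) \left(0 + 1\right) = 37 \left(3 \cdot 4 + 8\right) 1 = 37 \left(12 + 8\right) 1 = 37 \cdot 20 \cdot 1 = 37 \cdot 20 = 740$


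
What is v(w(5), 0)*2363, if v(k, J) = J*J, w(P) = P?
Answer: 0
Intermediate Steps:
v(k, J) = J²
v(w(5), 0)*2363 = 0²*2363 = 0*2363 = 0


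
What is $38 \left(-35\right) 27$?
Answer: $-35910$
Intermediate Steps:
$38 \left(-35\right) 27 = \left(-1330\right) 27 = -35910$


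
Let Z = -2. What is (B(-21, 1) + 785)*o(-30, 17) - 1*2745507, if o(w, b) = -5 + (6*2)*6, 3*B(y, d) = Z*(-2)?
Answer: -8078468/3 ≈ -2.6928e+6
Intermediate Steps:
B(y, d) = 4/3 (B(y, d) = (-2*(-2))/3 = (⅓)*4 = 4/3)
o(w, b) = 67 (o(w, b) = -5 + 12*6 = -5 + 72 = 67)
(B(-21, 1) + 785)*o(-30, 17) - 1*2745507 = (4/3 + 785)*67 - 1*2745507 = (2359/3)*67 - 2745507 = 158053/3 - 2745507 = -8078468/3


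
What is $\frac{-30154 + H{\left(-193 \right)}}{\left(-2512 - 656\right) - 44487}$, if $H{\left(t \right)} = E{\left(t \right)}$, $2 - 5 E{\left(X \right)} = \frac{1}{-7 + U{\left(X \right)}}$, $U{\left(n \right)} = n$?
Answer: $\frac{30153599}{47655000} \approx 0.63275$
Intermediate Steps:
$E{\left(X \right)} = \frac{2}{5} - \frac{1}{5 \left(-7 + X\right)}$
$H{\left(t \right)} = \frac{-15 + 2 t}{5 \left(-7 + t\right)}$
$\frac{-30154 + H{\left(-193 \right)}}{\left(-2512 - 656\right) - 44487} = \frac{-30154 + \frac{-15 + 2 \left(-193\right)}{5 \left(-7 - 193\right)}}{\left(-2512 - 656\right) - 44487} = \frac{-30154 + \frac{-15 - 386}{5 \left(-200\right)}}{-3168 - 44487} = \frac{-30154 + \frac{1}{5} \left(- \frac{1}{200}\right) \left(-401\right)}{-47655} = \left(-30154 + \frac{401}{1000}\right) \left(- \frac{1}{47655}\right) = \left(- \frac{30153599}{1000}\right) \left(- \frac{1}{47655}\right) = \frac{30153599}{47655000}$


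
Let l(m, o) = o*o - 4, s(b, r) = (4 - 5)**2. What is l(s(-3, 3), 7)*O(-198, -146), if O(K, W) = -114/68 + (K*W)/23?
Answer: 44170245/782 ≈ 56484.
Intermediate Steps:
s(b, r) = 1 (s(b, r) = (-1)**2 = 1)
l(m, o) = -4 + o**2 (l(m, o) = o**2 - 4 = -4 + o**2)
O(K, W) = -57/34 + K*W/23 (O(K, W) = -114*1/68 + (K*W)*(1/23) = -57/34 + K*W/23)
l(s(-3, 3), 7)*O(-198, -146) = (-4 + 7**2)*(-57/34 + (1/23)*(-198)*(-146)) = (-4 + 49)*(-57/34 + 28908/23) = 45*(981561/782) = 44170245/782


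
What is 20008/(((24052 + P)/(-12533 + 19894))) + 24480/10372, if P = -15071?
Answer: 381949120304/23287733 ≈ 16401.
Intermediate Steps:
20008/(((24052 + P)/(-12533 + 19894))) + 24480/10372 = 20008/(((24052 - 15071)/(-12533 + 19894))) + 24480/10372 = 20008/((8981/7361)) + 24480*(1/10372) = 20008/((8981*(1/7361))) + 6120/2593 = 20008/(8981/7361) + 6120/2593 = 20008*(7361/8981) + 6120/2593 = 147278888/8981 + 6120/2593 = 381949120304/23287733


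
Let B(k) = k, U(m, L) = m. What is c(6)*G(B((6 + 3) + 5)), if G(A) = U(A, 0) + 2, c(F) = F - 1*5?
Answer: 16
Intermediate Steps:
c(F) = -5 + F (c(F) = F - 5 = -5 + F)
G(A) = 2 + A (G(A) = A + 2 = 2 + A)
c(6)*G(B((6 + 3) + 5)) = (-5 + 6)*(2 + ((6 + 3) + 5)) = 1*(2 + (9 + 5)) = 1*(2 + 14) = 1*16 = 16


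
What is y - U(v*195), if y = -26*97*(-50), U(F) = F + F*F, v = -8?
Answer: -2305940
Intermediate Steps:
U(F) = F + F²
y = 126100 (y = -2522*(-50) = 126100)
y - U(v*195) = 126100 - (-8*195)*(1 - 8*195) = 126100 - (-1560)*(1 - 1560) = 126100 - (-1560)*(-1559) = 126100 - 1*2432040 = 126100 - 2432040 = -2305940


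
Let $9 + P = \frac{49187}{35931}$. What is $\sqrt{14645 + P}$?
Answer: $\frac{\sqrt{18897381372093}}{35931} \approx 120.98$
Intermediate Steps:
$P = - \frac{274192}{35931}$ ($P = -9 + \frac{49187}{35931} = - \frac{274192}{35931} \approx -7.6311$)
$\sqrt{14645 + P} = \sqrt{14645 - \frac{274192}{35931}} = \sqrt{\frac{525935303}{35931}} = \frac{\sqrt{18897381372093}}{35931}$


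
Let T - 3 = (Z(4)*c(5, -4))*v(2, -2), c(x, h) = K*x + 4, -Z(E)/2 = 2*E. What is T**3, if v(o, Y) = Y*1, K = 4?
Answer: 458314011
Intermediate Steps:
v(o, Y) = Y
Z(E) = -4*E
c(x, h) = 4 + 4*x (c(x, h) = 4*x + 4 = 4 + 4*x)
T = 771 (T = 3 + ((-4*4)*(4 + 4*5))*(-2) = 3 - 16*(4 + 20)*(-2) = 3 - 16*24*(-2) = 3 - 384*(-2) = 3 + 768 = 771)
T**3 = 771**3 = 458314011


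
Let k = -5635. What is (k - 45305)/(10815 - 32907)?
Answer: 4245/1841 ≈ 2.3058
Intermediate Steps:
(k - 45305)/(10815 - 32907) = (-5635 - 45305)/(10815 - 32907) = -50940/(-22092) = -50940*(-1/22092) = 4245/1841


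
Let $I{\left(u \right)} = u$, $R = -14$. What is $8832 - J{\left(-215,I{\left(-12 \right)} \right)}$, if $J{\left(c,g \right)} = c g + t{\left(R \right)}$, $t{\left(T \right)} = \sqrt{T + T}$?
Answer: $6252 - 2 i \sqrt{7} \approx 6252.0 - 5.2915 i$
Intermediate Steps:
$t{\left(T \right)} = \sqrt{2} \sqrt{T}$ ($t{\left(T \right)} = \sqrt{2 T} = \sqrt{2} \sqrt{T}$)
$J{\left(c,g \right)} = c g + 2 i \sqrt{7}$ ($J{\left(c,g \right)} = c g + \sqrt{2} \sqrt{-14} = c g + \sqrt{2} i \sqrt{14} = c g + 2 i \sqrt{7}$)
$8832 - J{\left(-215,I{\left(-12 \right)} \right)} = 8832 - \left(\left(-215\right) \left(-12\right) + 2 i \sqrt{7}\right) = 8832 - \left(2580 + 2 i \sqrt{7}\right) = 6252 - 2 i \sqrt{7}$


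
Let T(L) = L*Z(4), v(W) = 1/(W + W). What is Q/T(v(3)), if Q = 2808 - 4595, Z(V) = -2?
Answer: 5361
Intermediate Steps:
v(W) = 1/(2*W)
Q = -1787
T(L) = -2*L (T(L) = L*(-2) = -2*L)
Q/T(v(3)) = -1787/((-1/3)) = -1787/((-2*⅙)) = -1787/(-⅓) = -1787*(-3) = 5361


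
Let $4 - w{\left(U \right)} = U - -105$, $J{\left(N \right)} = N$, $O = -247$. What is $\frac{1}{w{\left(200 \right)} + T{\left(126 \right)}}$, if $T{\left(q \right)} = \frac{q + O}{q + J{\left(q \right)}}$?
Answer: $- \frac{252}{75973} \approx -0.003317$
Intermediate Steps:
$w{\left(U \right)} = -101 - U$ ($w{\left(U \right)} = 4 - \left(U - -105\right) = 4 - \left(U + 105\right) = 4 - \left(105 + U\right) = -101 - U$)
$T{\left(q \right)} = \frac{-247 + q}{2 q}$ ($T{\left(q \right)} = \frac{q - 247}{q + q} = \frac{-247 + q}{2 q}$)
$\frac{1}{w{\left(200 \right)} + T{\left(126 \right)}} = \frac{1}{\left(-101 - 200\right) + \frac{-247 + 126}{2 \cdot 126}} = \frac{1}{\left(-101 - 200\right) + \frac{1}{2} \cdot \frac{1}{126} \left(-121\right)} = \frac{1}{-301 - \frac{121}{252}} = \frac{1}{- \frac{75973}{252}} = - \frac{252}{75973}$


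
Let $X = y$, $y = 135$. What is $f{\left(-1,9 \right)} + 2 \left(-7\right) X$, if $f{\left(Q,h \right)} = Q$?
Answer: $-1891$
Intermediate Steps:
$X = 135$
$f{\left(-1,9 \right)} + 2 \left(-7\right) X = -1 + 2 \left(-7\right) 135 = -1 - 1890 = -1891$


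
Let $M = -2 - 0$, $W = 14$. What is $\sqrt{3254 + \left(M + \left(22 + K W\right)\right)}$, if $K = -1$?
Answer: $2 \sqrt{815} \approx 57.096$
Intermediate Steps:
$M = -2$ ($M = -2 + 0 = -2$)
$\sqrt{3254 + \left(M + \left(22 + K W\right)\right)} = \sqrt{3254 + \left(-2 + \left(22 - 14\right)\right)} = \sqrt{3254 + \left(-2 + 8\right)} = \sqrt{3254 + 6} = \sqrt{3260} = 2 \sqrt{815}$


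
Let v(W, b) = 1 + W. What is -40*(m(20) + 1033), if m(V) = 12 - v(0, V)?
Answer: -41760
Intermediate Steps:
m(V) = 11 (m(V) = 12 - (1 + 0) = 12 - 1*1 = 12 - 1 = 11)
-40*(m(20) + 1033) = -40*(11 + 1033) = -40*1044 = -41760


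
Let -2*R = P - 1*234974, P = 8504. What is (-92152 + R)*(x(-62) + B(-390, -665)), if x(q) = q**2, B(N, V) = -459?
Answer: 71365955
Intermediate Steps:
R = 113235 (R = -(8504 - 1*234974)/2 = -(8504 - 234974)/2 = -1/2*(-226470) = 113235)
(-92152 + R)*(x(-62) + B(-390, -665)) = (-92152 + 113235)*((-62)**2 - 459) = 21083*(3844 - 459) = 21083*3385 = 71365955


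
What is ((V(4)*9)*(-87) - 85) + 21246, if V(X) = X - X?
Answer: 21161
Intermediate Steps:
V(X) = 0
((V(4)*9)*(-87) - 85) + 21246 = ((0*9)*(-87) - 85) + 21246 = (0*(-87) - 85) + 21246 = (0 - 85) + 21246 = -85 + 21246 = 21161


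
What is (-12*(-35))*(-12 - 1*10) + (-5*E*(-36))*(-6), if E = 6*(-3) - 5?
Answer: 15600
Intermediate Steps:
E = -23 (E = -18 - 5 = -23)
(-12*(-35))*(-12 - 1*10) + (-5*E*(-36))*(-6) = (-12*(-35))*(-12 - 1*10) + (-5*(-23)*(-36))*(-6) = 420*(-12 - 10) + (115*(-36))*(-6) = 420*(-22) - 4140*(-6) = -9240 + 24840 = 15600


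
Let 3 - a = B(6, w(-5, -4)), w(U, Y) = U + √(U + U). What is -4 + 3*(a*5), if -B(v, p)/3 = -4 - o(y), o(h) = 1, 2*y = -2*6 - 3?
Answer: -184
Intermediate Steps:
y = -15/2 (y = (-2*6 - 3)/2 = (-12 - 3)/2 = (½)*(-15) = -15/2 ≈ -7.5000)
w(U, Y) = U + √2*√U (w(U, Y) = U + √(2*U) = U + √2*√U)
B(v, p) = 15 (B(v, p) = -3*(-4 - 1*1) = -3*(-4 - 1) = -3*(-5) = 15)
a = -12 (a = 3 - 1*15 = 3 - 15 = -12)
-4 + 3*(a*5) = -4 + 3*(-12*5) = -4 + 3*(-60) = -4 - 180 = -184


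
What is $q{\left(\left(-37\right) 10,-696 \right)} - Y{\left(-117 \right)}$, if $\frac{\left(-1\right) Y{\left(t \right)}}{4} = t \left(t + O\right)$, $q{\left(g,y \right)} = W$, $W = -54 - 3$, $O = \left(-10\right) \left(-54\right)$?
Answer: $-198021$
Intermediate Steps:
$O = 540$
$W = -57$ ($W = -54 - 3 = -57$)
$q{\left(g,y \right)} = -57$
$Y{\left(t \right)} = - 4 t \left(540 + t\right)$ ($Y{\left(t \right)} = - 4 t \left(t + 540\right) = - 4 t \left(540 + t\right)$)
$q{\left(\left(-37\right) 10,-696 \right)} - Y{\left(-117 \right)} = -57 - \left(-4\right) \left(-117\right) \left(540 - 117\right) = -57 - \left(-4\right) \left(-117\right) 423 = -57 - 197964 = -198021$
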